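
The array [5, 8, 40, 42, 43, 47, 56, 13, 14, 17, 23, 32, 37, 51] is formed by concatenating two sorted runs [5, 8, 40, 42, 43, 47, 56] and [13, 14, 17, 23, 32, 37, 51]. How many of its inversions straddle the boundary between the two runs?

For each element r of the right run, count left-run elements greater than r:
r = 13: 40, 42, 43, 47, 56 → 5
r = 14: 40, 42, 43, 47, 56 → 5
r = 17: 40, 42, 43, 47, 56 → 5
r = 23: 40, 42, 43, 47, 56 → 5
r = 32: 40, 42, 43, 47, 56 → 5
r = 37: 40, 42, 43, 47, 56 → 5
r = 51: 56 → 1
Cross-inversions: 5 + 5 + 5 + 5 + 5 + 5 + 1 = 31

31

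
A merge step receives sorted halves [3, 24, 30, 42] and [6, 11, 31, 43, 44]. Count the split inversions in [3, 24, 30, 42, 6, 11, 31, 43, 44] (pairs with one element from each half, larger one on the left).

Take each right-half value and tally the left-half values above it:
r = 6: 24, 30, 42 → 3
r = 11: 24, 30, 42 → 3
r = 31: 42 → 1
r = 43: none → 0
r = 44: none → 0
Cross-inversions: 3 + 3 + 1 + 0 + 0 = 7

Split inversions: 7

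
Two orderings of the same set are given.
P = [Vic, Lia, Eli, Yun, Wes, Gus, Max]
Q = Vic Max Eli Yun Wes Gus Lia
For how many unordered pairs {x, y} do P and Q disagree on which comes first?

9

Assign each item its position (1..7) in the first ordering, then rewrite the second ordering as that position sequence:
positions: Vic→1, Lia→2, Eli→3, Yun→4, Wes→5, Gus→6, Max→7
second ordering as positions: [1, 7, 3, 4, 5, 6, 2]
Discordant pairs = inversions in this position sequence.
1: 0
7: 3, 4, 5, 6, 2 → 5
3: 2 → 1
4: 2 → 1
5: 2 → 1
6: 2 → 1
2: 0
Total: 0 + 5 + 1 + 1 + 1 + 1 + 0 = 9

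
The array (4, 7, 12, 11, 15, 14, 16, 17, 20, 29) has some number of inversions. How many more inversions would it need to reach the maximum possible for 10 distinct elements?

Maximum inversions for 10 distinct elements is C(10, 2) = 10·9/2 = 45.
Current inversions — for each element, count later smaller elements:
4: 0
7: 0
12: 1
11: 0
15: 1
14: 0
16: 0
17: 0
20: 0
29: 0
Current total: 0 + 0 + 1 + 0 + 1 + 0 + 0 + 0 + 0 + 0 = 2
Shortfall: 45 − 2 = 43

43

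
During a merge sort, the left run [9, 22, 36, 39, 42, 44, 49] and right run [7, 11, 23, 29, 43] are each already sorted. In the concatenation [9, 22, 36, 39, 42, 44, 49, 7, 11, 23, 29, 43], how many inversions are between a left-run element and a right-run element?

25 cross-inversions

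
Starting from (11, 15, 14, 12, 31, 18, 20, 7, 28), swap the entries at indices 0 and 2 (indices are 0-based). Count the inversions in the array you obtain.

There are 14 inversions.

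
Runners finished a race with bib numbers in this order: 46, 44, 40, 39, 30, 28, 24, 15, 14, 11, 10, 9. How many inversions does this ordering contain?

66

Sweep left to right; for each value list the smaller values that follow it:
46: 11
44: 10
40: 9
39: 8
30: 7
28: 6
24: 5
15: 4
14: 3
11: 2
10: 1
9: 0
Sum: 11 + 10 + 9 + 8 + 7 + 6 + 5 + 4 + 3 + 2 + 1 + 0 = 66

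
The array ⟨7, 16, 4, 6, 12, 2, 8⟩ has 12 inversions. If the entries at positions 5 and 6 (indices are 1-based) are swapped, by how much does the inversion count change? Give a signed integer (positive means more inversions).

Positions 5 and 6 hold 12 and 2; after swapping, the array is [7, 16, 4, 6, 2, 12, 8].
Count, for each position, how many later elements it exceeds:
7: 3
16: 5
4: 1
6: 1
2: 0
12: 1
8: 0
Sum: 3 + 5 + 1 + 1 + 0 + 1 + 0 = 11
Change: 11 − 12 = -1

-1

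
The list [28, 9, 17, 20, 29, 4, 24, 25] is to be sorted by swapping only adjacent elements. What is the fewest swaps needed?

12 swaps

Each adjacent swap fixes exactly one inversion, so the minimum swap count equals the number of inversions.
Count inversions — for each element, later elements that are smaller:
28: 9, 17, 20, 4, 24, 25 → 6
9: 4 → 1
17: 4 → 1
20: 4 → 1
29: 4, 24, 25 → 3
4: none → 0
24: none → 0
25: none → 0
Total inversions: 6 + 1 + 1 + 1 + 3 + 0 + 0 + 0 = 12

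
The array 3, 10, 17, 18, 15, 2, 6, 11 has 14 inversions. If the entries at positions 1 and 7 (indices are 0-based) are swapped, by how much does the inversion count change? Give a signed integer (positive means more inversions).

+1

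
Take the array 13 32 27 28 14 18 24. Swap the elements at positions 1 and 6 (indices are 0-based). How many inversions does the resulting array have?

Positions 1 and 6 hold 32 and 24; after swapping, the array is [13, 24, 27, 28, 14, 18, 32].
For each element, count later entries that are smaller:
13: 0
24: 2
27: 2
28: 2
14: 0
18: 0
32: 0
Sum: 0 + 2 + 2 + 2 + 0 + 0 + 0 = 6

Inversions: 6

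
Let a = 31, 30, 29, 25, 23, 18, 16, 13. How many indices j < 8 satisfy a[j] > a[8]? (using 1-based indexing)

The element at index 8 is 13.
Elements before it: 31, 30, 29, 25, 23, 18, 16
Those larger than 13: 31, 30, 29, 25, 23, 18, 16

7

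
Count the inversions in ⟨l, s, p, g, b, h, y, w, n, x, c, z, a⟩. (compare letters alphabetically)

Element-by-element contributions:
l: 5
s: 7
p: 6
g: 3
b: 1
h: 2
y: 5
w: 3
n: 2
x: 2
c: 1
z: 1
a: 0
Sum: 5 + 7 + 6 + 3 + 1 + 2 + 5 + 3 + 2 + 2 + 1 + 1 + 0 = 38

38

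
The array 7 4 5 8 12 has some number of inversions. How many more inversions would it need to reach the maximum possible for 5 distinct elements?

8

Maximum inversions for 5 distinct elements is C(5, 2) = 5·4/2 = 10.
Current inversions — for each element, count later smaller elements:
7: 2
4: 0
5: 0
8: 0
12: 0
Current total: 2 + 0 + 0 + 0 + 0 = 2
Shortfall: 10 − 2 = 8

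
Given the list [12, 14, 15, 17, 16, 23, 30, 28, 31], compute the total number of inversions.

Element-by-element contributions:
12 → none → 0
14 → none → 0
15 → none → 0
17 → 16 → 1
16 → none → 0
23 → none → 0
30 → 28 → 1
28 → none → 0
31 → none → 0
Sum: 0 + 0 + 0 + 1 + 0 + 0 + 1 + 0 + 0 = 2

2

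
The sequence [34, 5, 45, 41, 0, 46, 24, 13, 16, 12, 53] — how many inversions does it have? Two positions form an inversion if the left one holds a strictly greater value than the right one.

Element-by-element contributions:
34 → 5, 0, 24, 13, 16, 12 → 6
5 → 0 → 1
45 → 41, 0, 24, 13, 16, 12 → 6
41 → 0, 24, 13, 16, 12 → 5
0 → none → 0
46 → 24, 13, 16, 12 → 4
24 → 13, 16, 12 → 3
13 → 12 → 1
16 → 12 → 1
12 → none → 0
53 → none → 0
Sum: 6 + 1 + 6 + 5 + 0 + 4 + 3 + 1 + 1 + 0 + 0 = 27

27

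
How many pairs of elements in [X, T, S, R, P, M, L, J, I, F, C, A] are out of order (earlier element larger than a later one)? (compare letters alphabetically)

For each element, count later entries that are smaller:
X → T, S, R, P, M, L, J, I, F, C, A → 11
T → S, R, P, M, L, J, I, F, C, A → 10
S → R, P, M, L, J, I, F, C, A → 9
R → P, M, L, J, I, F, C, A → 8
P → M, L, J, I, F, C, A → 7
M → L, J, I, F, C, A → 6
L → J, I, F, C, A → 5
J → I, F, C, A → 4
I → F, C, A → 3
F → C, A → 2
C → A → 1
A → none → 0
Sum: 11 + 10 + 9 + 8 + 7 + 6 + 5 + 4 + 3 + 2 + 1 + 0 = 66

Inversions: 66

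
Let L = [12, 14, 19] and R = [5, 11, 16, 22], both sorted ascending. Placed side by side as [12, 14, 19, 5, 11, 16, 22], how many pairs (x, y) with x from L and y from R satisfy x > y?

Take each right-half value and tally the left-half values above it:
r = 5: 12, 14, 19 → 3
r = 11: 12, 14, 19 → 3
r = 16: 19 → 1
r = 22: none → 0
Cross-inversions: 3 + 3 + 1 + 0 = 7

7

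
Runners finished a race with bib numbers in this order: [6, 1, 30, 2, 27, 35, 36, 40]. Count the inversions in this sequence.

Element-by-element contributions:
6: 2
1: 0
30: 2
2: 0
27: 0
35: 0
36: 0
40: 0
Sum: 2 + 0 + 2 + 0 + 0 + 0 + 0 + 0 = 4

4 out-of-order pairs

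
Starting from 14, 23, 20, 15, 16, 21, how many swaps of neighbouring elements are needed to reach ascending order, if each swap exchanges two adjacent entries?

Adjacent swaps: 6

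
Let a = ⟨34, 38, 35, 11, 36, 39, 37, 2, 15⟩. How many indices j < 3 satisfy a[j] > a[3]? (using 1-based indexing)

The element at index 3 is 35.
Elements before it: 34, 38
Those larger than 35: 38

1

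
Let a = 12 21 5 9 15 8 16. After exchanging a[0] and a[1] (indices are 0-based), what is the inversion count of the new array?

Positions 0 and 1 hold 12 and 21; after swapping, the array is [21, 12, 5, 9, 15, 8, 16].
Element-by-element contributions:
21 → 12, 5, 9, 15, 8, 16 → 6
12 → 5, 9, 8 → 3
5 → none → 0
9 → 8 → 1
15 → 8 → 1
8 → none → 0
16 → none → 0
Sum: 6 + 3 + 0 + 1 + 1 + 0 + 0 = 11

Inversions: 11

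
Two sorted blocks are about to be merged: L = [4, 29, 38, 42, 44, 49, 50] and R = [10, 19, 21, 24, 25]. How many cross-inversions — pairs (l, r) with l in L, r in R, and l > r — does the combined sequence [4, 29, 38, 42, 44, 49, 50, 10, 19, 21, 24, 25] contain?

30 cross-inversions

For each element r of the right run, count left-run elements greater than r:
r = 10: 29, 38, 42, 44, 49, 50 → 6
r = 19: 29, 38, 42, 44, 49, 50 → 6
r = 21: 29, 38, 42, 44, 49, 50 → 6
r = 24: 29, 38, 42, 44, 49, 50 → 6
r = 25: 29, 38, 42, 44, 49, 50 → 6
Cross-inversions: 6 + 6 + 6 + 6 + 6 = 30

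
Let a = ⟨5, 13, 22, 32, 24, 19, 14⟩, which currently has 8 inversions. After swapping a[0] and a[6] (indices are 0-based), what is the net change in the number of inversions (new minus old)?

Positions 0 and 6 hold 5 and 14; after swapping, the array is [14, 13, 22, 32, 24, 19, 5].
Sweep left to right; for each value list the smaller values that follow it:
14 → 13, 5 → 2
13 → 5 → 1
22 → 19, 5 → 2
32 → 24, 19, 5 → 3
24 → 19, 5 → 2
19 → 5 → 1
5 → none → 0
Sum: 2 + 1 + 2 + 3 + 2 + 1 + 0 = 11
Change: 11 − 8 = +3

+3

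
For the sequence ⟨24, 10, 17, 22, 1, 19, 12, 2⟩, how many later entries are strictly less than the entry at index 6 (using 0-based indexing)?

1

The element at index 6 is 12.
Elements after it: 2
Those smaller than 12: 2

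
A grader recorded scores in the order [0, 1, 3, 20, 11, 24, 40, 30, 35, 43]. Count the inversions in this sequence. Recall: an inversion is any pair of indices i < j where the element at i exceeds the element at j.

Element-by-element contributions:
0: 0
1: 0
3: 0
20: 1
11: 0
24: 0
40: 2
30: 0
35: 0
43: 0
Sum: 0 + 0 + 0 + 1 + 0 + 0 + 2 + 0 + 0 + 0 = 3

3 inversions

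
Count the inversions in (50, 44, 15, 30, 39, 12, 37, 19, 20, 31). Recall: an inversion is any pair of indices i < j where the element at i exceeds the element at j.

29

Sweep left to right; for each value list the smaller values that follow it:
50: 9
44: 8
15: 1
30: 3
39: 5
12: 0
37: 3
19: 0
20: 0
31: 0
Sum: 9 + 8 + 1 + 3 + 5 + 0 + 3 + 0 + 0 + 0 = 29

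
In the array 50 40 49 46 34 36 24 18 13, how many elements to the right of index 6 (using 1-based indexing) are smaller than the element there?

3 such elements

The element at index 6 is 36.
Elements after it: 24, 18, 13
Those smaller than 36: 24, 18, 13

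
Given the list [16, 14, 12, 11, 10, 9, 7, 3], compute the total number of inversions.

28 inversions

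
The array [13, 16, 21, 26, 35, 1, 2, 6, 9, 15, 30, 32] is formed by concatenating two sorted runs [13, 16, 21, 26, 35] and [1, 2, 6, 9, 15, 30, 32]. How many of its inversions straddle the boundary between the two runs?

26

For each element r of the right run, count left-run elements greater than r:
r = 1: 13, 16, 21, 26, 35 → 5
r = 2: 13, 16, 21, 26, 35 → 5
r = 6: 13, 16, 21, 26, 35 → 5
r = 9: 13, 16, 21, 26, 35 → 5
r = 15: 16, 21, 26, 35 → 4
r = 30: 35 → 1
r = 32: 35 → 1
Cross-inversions: 5 + 5 + 5 + 5 + 4 + 1 + 1 = 26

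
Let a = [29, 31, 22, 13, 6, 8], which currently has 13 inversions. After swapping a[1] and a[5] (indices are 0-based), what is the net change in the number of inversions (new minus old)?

-5

Positions 1 and 5 hold 31 and 8; after swapping, the array is [29, 8, 22, 13, 6, 31].
Sweep left to right; for each value list the smaller values that follow it:
29 → 8, 22, 13, 6 → 4
8 → 6 → 1
22 → 13, 6 → 2
13 → 6 → 1
6 → none → 0
31 → none → 0
Sum: 4 + 1 + 2 + 1 + 0 + 0 = 8
Change: 8 − 13 = -5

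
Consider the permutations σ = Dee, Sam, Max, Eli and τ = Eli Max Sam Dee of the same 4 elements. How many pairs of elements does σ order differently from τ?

6

Assign each item its position (1..4) in the first ordering, then rewrite the second ordering as that position sequence:
positions: Dee→1, Sam→2, Max→3, Eli→4
second ordering as positions: [4, 3, 2, 1]
Discordant pairs = inversions in this position sequence.
4: 3, 2, 1 → 3
3: 2, 1 → 2
2: 1 → 1
1: 0
Total: 3 + 2 + 1 + 0 = 6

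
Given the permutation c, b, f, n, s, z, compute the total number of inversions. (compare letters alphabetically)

1 inversion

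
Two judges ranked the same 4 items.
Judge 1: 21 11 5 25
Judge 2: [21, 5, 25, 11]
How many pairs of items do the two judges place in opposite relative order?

Assign each item its position (1..4) in the first ordering, then rewrite the second ordering as that position sequence:
positions: 21→1, 11→2, 5→3, 25→4
second ordering as positions: [1, 3, 4, 2]
Discordant pairs = inversions in this position sequence.
1: 0
3: 2 → 1
4: 2 → 1
2: 0
Total: 0 + 1 + 1 + 0 = 2

2 discordant pairs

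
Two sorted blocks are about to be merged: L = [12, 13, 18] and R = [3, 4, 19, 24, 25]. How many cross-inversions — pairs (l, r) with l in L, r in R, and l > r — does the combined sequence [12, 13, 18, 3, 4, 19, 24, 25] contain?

For each element r of the right run, count left-run elements greater than r:
r = 3: 12, 13, 18 → 3
r = 4: 12, 13, 18 → 3
r = 19: none → 0
r = 24: none → 0
r = 25: none → 0
Cross-inversions: 3 + 3 + 0 + 0 + 0 = 6

Cross-inversions: 6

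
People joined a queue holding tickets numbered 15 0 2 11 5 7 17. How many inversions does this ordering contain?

Sweep left to right; for each value list the smaller values that follow it:
15 → 0, 2, 11, 5, 7 → 5
0 → none → 0
2 → none → 0
11 → 5, 7 → 2
5 → none → 0
7 → none → 0
17 → none → 0
Sum: 5 + 0 + 0 + 2 + 0 + 0 + 0 = 7

7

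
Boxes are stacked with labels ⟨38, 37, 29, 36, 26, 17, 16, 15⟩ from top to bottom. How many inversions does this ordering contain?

There are 27 inversions.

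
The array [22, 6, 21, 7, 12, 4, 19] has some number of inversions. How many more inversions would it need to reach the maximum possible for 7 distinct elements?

8

Maximum inversions for 7 distinct elements is C(7, 2) = 7·6/2 = 21.
Current inversions — for each element, count later smaller elements:
22: 6
6: 1
21: 4
7: 1
12: 1
4: 0
19: 0
Current total: 6 + 1 + 4 + 1 + 1 + 0 + 0 = 13
Shortfall: 21 − 13 = 8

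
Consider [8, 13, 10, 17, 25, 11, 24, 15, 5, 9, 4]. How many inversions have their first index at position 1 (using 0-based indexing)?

5

The element at index 1 is 13.
Elements after it: 10, 17, 25, 11, 24, 15, 5, 9, 4
Those smaller than 13: 10, 11, 5, 9, 4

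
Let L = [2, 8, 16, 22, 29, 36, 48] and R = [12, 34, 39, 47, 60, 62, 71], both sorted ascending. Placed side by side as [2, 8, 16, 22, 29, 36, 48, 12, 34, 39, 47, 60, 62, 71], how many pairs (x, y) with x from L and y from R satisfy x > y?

Split inversions: 9

For each element r of the right run, count left-run elements greater than r:
r = 12: 16, 22, 29, 36, 48 → 5
r = 34: 36, 48 → 2
r = 39: 48 → 1
r = 47: 48 → 1
r = 60: none → 0
r = 62: none → 0
r = 71: none → 0
Cross-inversions: 5 + 2 + 1 + 1 + 0 + 0 + 0 = 9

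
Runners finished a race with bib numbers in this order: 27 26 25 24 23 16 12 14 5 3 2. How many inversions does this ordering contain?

Element-by-element contributions:
27 → 26, 25, 24, 23, 16, 12, 14, 5, 3, 2 → 10
26 → 25, 24, 23, 16, 12, 14, 5, 3, 2 → 9
25 → 24, 23, 16, 12, 14, 5, 3, 2 → 8
24 → 23, 16, 12, 14, 5, 3, 2 → 7
23 → 16, 12, 14, 5, 3, 2 → 6
16 → 12, 14, 5, 3, 2 → 5
12 → 5, 3, 2 → 3
14 → 5, 3, 2 → 3
5 → 3, 2 → 2
3 → 2 → 1
2 → none → 0
Sum: 10 + 9 + 8 + 7 + 6 + 5 + 3 + 3 + 2 + 1 + 0 = 54

54 inversions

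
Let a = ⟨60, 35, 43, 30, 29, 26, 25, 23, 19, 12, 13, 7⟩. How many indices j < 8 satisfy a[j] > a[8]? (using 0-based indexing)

The element at index 8 is 19.
Elements before it: 60, 35, 43, 30, 29, 26, 25, 23
Those larger than 19: 60, 35, 43, 30, 29, 26, 25, 23

8 such elements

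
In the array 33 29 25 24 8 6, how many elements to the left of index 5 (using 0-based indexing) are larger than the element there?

5 such elements

The element at index 5 is 6.
Elements before it: 33, 29, 25, 24, 8
Those larger than 6: 33, 29, 25, 24, 8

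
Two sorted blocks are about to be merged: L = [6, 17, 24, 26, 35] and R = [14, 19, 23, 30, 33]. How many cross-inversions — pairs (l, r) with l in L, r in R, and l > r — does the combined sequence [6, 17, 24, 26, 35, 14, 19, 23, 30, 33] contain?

For each element r of the right run, count left-run elements greater than r:
r = 14: 17, 24, 26, 35 → 4
r = 19: 24, 26, 35 → 3
r = 23: 24, 26, 35 → 3
r = 30: 35 → 1
r = 33: 35 → 1
Cross-inversions: 4 + 3 + 3 + 1 + 1 = 12

12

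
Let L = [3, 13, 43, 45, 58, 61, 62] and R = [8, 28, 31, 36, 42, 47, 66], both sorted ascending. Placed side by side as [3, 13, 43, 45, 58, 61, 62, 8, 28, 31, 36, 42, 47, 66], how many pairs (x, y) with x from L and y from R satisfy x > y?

29

Count, for every r in R, how many entries of L exceed r:
r = 8: 13, 43, 45, 58, 61, 62 → 6
r = 28: 43, 45, 58, 61, 62 → 5
r = 31: 43, 45, 58, 61, 62 → 5
r = 36: 43, 45, 58, 61, 62 → 5
r = 42: 43, 45, 58, 61, 62 → 5
r = 47: 58, 61, 62 → 3
r = 66: none → 0
Cross-inversions: 6 + 5 + 5 + 5 + 5 + 3 + 0 = 29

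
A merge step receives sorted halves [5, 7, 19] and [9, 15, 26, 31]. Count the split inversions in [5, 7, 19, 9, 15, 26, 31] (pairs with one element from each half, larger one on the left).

Count, for every r in R, how many entries of L exceed r:
r = 9: 19 → 1
r = 15: 19 → 1
r = 26: none → 0
r = 31: none → 0
Cross-inversions: 1 + 1 + 0 + 0 = 2

2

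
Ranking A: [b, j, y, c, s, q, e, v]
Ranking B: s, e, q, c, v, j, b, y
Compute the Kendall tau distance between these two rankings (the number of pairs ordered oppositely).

There are 20 discordant pairs.

Assign each item its position (1..8) in the first ordering, then rewrite the second ordering as that position sequence:
positions: b→1, j→2, y→3, c→4, s→5, q→6, e→7, v→8
second ordering as positions: [5, 7, 6, 4, 8, 2, 1, 3]
Discordant pairs = inversions in this position sequence.
5: 4, 2, 1, 3 → 4
7: 6, 4, 2, 1, 3 → 5
6: 4, 2, 1, 3 → 4
4: 2, 1, 3 → 3
8: 2, 1, 3 → 3
2: 1 → 1
1: 0
3: 0
Total: 4 + 5 + 4 + 3 + 3 + 1 + 0 + 0 = 20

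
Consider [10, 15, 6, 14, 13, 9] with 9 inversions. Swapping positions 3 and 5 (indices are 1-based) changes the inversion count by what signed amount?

+1

Positions 3 and 5 hold 6 and 13; after swapping, the array is [10, 15, 13, 14, 6, 9].
Sweep left to right; for each value list the smaller values that follow it:
10 → 6, 9 → 2
15 → 13, 14, 6, 9 → 4
13 → 6, 9 → 2
14 → 6, 9 → 2
6 → none → 0
9 → none → 0
Sum: 2 + 4 + 2 + 2 + 0 + 0 = 10
Change: 10 − 9 = +1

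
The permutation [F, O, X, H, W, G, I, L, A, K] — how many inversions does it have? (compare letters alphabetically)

Element-by-element contributions:
F → A → 1
O → H, G, I, L, A, K → 6
X → H, W, G, I, L, A, K → 7
H → G, A → 2
W → G, I, L, A, K → 5
G → A → 1
I → A → 1
L → A, K → 2
A → none → 0
K → none → 0
Sum: 1 + 6 + 7 + 2 + 5 + 1 + 1 + 2 + 0 + 0 = 25

25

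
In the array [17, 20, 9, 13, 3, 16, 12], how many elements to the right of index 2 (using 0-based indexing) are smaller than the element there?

1 such element

The element at index 2 is 9.
Elements after it: 13, 3, 16, 12
Those smaller than 9: 3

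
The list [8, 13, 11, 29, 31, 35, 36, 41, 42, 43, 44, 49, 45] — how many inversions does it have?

2

For each element, count later entries that are smaller:
8 → none → 0
13 → 11 → 1
11 → none → 0
29 → none → 0
31 → none → 0
35 → none → 0
36 → none → 0
41 → none → 0
42 → none → 0
43 → none → 0
44 → none → 0
49 → 45 → 1
45 → none → 0
Sum: 0 + 1 + 0 + 0 + 0 + 0 + 0 + 0 + 0 + 0 + 0 + 1 + 0 = 2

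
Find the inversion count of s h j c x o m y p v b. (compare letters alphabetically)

25

Element-by-element contributions:
s → h, j, c, o, m, p, b → 7
h → c, b → 2
j → c, b → 2
c → b → 1
x → o, m, p, v, b → 5
o → m, b → 2
m → b → 1
y → p, v, b → 3
p → b → 1
v → b → 1
b → none → 0
Sum: 7 + 2 + 2 + 1 + 5 + 2 + 1 + 3 + 1 + 1 + 0 = 25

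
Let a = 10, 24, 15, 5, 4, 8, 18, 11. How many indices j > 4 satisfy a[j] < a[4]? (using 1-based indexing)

1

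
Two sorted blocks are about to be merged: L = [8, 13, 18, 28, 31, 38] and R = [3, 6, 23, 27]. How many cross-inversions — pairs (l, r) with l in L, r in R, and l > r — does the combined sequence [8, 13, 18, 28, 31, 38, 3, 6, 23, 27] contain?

Take each right-half value and tally the left-half values above it:
r = 3: 8, 13, 18, 28, 31, 38 → 6
r = 6: 8, 13, 18, 28, 31, 38 → 6
r = 23: 28, 31, 38 → 3
r = 27: 28, 31, 38 → 3
Cross-inversions: 6 + 6 + 3 + 3 = 18

18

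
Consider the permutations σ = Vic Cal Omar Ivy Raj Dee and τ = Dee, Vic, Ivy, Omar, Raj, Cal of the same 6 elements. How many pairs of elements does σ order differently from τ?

Assign each item its position (1..6) in the first ordering, then rewrite the second ordering as that position sequence:
positions: Vic→1, Cal→2, Omar→3, Ivy→4, Raj→5, Dee→6
second ordering as positions: [6, 1, 4, 3, 5, 2]
Discordant pairs = inversions in this position sequence.
6: 1, 4, 3, 5, 2 → 5
1: 0
4: 3, 2 → 2
3: 2 → 1
5: 2 → 1
2: 0
Total: 5 + 0 + 2 + 1 + 1 + 0 = 9

9 discordant pairs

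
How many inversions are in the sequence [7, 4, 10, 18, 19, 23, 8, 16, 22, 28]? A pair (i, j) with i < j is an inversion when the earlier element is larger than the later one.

9

For each element, count later entries that are smaller:
7 → 4 → 1
4 → none → 0
10 → 8 → 1
18 → 8, 16 → 2
19 → 8, 16 → 2
23 → 8, 16, 22 → 3
8 → none → 0
16 → none → 0
22 → none → 0
28 → none → 0
Sum: 1 + 0 + 1 + 2 + 2 + 3 + 0 + 0 + 0 + 0 = 9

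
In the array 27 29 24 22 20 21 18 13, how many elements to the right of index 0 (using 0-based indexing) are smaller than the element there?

6 such elements

The element at index 0 is 27.
Elements after it: 29, 24, 22, 20, 21, 18, 13
Those smaller than 27: 24, 22, 20, 21, 18, 13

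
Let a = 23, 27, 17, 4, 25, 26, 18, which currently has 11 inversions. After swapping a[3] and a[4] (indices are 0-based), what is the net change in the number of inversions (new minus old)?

Positions 3 and 4 hold 4 and 25; after swapping, the array is [23, 27, 17, 25, 4, 26, 18].
For each element, count later entries that are smaller:
23 → 17, 4, 18 → 3
27 → 17, 25, 4, 26, 18 → 5
17 → 4 → 1
25 → 4, 18 → 2
4 → none → 0
26 → 18 → 1
18 → none → 0
Sum: 3 + 5 + 1 + 2 + 0 + 1 + 0 = 12
Change: 12 − 11 = +1

+1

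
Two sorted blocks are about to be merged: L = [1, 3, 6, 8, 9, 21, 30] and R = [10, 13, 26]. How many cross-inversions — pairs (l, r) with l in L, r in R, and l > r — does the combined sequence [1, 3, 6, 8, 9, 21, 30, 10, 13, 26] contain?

5

For each element r of the right run, count left-run elements greater than r:
r = 10: 21, 30 → 2
r = 13: 21, 30 → 2
r = 26: 30 → 1
Cross-inversions: 2 + 2 + 1 = 5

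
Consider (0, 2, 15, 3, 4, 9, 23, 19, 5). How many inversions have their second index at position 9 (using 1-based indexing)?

4 such elements

The element at index 9 is 5.
Elements before it: 0, 2, 15, 3, 4, 9, 23, 19
Those larger than 5: 15, 9, 23, 19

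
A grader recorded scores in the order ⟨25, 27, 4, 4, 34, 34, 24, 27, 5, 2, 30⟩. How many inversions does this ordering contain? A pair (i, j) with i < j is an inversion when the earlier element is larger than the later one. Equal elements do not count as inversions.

27 inversions

Count, for each position, how many later elements it exceeds:
25 → 4, 4, 24, 5, 2 → 5
27 → 4, 4, 24, 5, 2 → 5
4 → 2 → 1
4 → 2 → 1
34 → 24, 27, 5, 2, 30 → 5
34 → 24, 27, 5, 2, 30 → 5
24 → 5, 2 → 2
27 → 5, 2 → 2
5 → 2 → 1
2 → none → 0
30 → none → 0
Sum: 5 + 5 + 1 + 1 + 5 + 5 + 2 + 2 + 1 + 0 + 0 = 27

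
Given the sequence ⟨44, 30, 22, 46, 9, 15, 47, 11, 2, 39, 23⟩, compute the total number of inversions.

For each element, count later entries that are smaller:
44 → 30, 22, 9, 15, 11, 2, 39, 23 → 8
30 → 22, 9, 15, 11, 2, 23 → 6
22 → 9, 15, 11, 2 → 4
46 → 9, 15, 11, 2, 39, 23 → 6
9 → 2 → 1
15 → 11, 2 → 2
47 → 11, 2, 39, 23 → 4
11 → 2 → 1
2 → none → 0
39 → 23 → 1
23 → none → 0
Sum: 8 + 6 + 4 + 6 + 1 + 2 + 4 + 1 + 0 + 1 + 0 = 33

Inversions: 33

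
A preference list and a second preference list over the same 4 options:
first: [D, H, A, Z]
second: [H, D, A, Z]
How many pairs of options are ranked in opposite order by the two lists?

Pairs: 1

Assign each item its position (1..4) in the first ordering, then rewrite the second ordering as that position sequence:
positions: D→1, H→2, A→3, Z→4
second ordering as positions: [2, 1, 3, 4]
Discordant pairs = inversions in this position sequence.
2: 1 → 1
1: 0
3: 0
4: 0
Total: 1 + 0 + 0 + 0 = 1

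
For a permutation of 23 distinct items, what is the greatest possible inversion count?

The maximum occurs when the array is in strictly decreasing order: every one of the C(23, 2) pairs is inverted.
C(23, 2) = 23·22/2 = 253

Inversions: 253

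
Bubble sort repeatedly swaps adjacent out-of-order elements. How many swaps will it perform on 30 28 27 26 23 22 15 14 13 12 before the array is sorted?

45

Each adjacent swap fixes exactly one inversion, so the minimum swap count equals the number of inversions.
Count inversions — for each element, later elements that are smaller:
30: 28, 27, 26, 23, 22, 15, 14, 13, 12 → 9
28: 27, 26, 23, 22, 15, 14, 13, 12 → 8
27: 26, 23, 22, 15, 14, 13, 12 → 7
26: 23, 22, 15, 14, 13, 12 → 6
23: 22, 15, 14, 13, 12 → 5
22: 15, 14, 13, 12 → 4
15: 14, 13, 12 → 3
14: 13, 12 → 2
13: 12 → 1
12: none → 0
Total inversions: 9 + 8 + 7 + 6 + 5 + 4 + 3 + 2 + 1 + 0 = 45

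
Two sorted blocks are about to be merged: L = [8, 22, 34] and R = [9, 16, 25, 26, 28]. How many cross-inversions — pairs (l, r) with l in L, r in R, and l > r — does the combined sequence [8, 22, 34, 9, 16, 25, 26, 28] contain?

For each element r of the right run, count left-run elements greater than r:
r = 9: 22, 34 → 2
r = 16: 22, 34 → 2
r = 25: 34 → 1
r = 26: 34 → 1
r = 28: 34 → 1
Cross-inversions: 2 + 2 + 1 + 1 + 1 = 7

7 split inversions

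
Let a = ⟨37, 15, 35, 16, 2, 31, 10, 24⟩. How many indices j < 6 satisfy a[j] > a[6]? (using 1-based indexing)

The element at index 6 is 31.
Elements before it: 37, 15, 35, 16, 2
Those larger than 31: 37, 35

2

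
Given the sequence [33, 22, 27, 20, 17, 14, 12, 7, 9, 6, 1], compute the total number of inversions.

53

Count, for each position, how many later elements it exceeds:
33 → 22, 27, 20, 17, 14, 12, 7, 9, 6, 1 → 10
22 → 20, 17, 14, 12, 7, 9, 6, 1 → 8
27 → 20, 17, 14, 12, 7, 9, 6, 1 → 8
20 → 17, 14, 12, 7, 9, 6, 1 → 7
17 → 14, 12, 7, 9, 6, 1 → 6
14 → 12, 7, 9, 6, 1 → 5
12 → 7, 9, 6, 1 → 4
7 → 6, 1 → 2
9 → 6, 1 → 2
6 → 1 → 1
1 → none → 0
Sum: 10 + 8 + 8 + 7 + 6 + 5 + 4 + 2 + 2 + 1 + 0 = 53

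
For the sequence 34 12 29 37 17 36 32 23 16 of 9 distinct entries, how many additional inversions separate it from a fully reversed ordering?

15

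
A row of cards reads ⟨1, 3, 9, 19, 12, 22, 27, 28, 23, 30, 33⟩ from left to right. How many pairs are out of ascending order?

Sweep left to right; for each value list the smaller values that follow it:
1: 0
3: 0
9: 0
19: 1
12: 0
22: 0
27: 1
28: 1
23: 0
30: 0
33: 0
Sum: 0 + 0 + 0 + 1 + 0 + 0 + 1 + 1 + 0 + 0 + 0 = 3

3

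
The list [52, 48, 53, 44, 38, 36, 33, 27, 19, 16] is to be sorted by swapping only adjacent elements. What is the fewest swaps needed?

There are 43 adjacent swaps.

The minimum number of adjacent swaps to sort an array equals its inversion count, since every such swap removes exactly one inversion.
Count inversions — for each element, later elements that are smaller:
52: 48, 44, 38, 36, 33, 27, 19, 16 → 8
48: 44, 38, 36, 33, 27, 19, 16 → 7
53: 44, 38, 36, 33, 27, 19, 16 → 7
44: 38, 36, 33, 27, 19, 16 → 6
38: 36, 33, 27, 19, 16 → 5
36: 33, 27, 19, 16 → 4
33: 27, 19, 16 → 3
27: 19, 16 → 2
19: 16 → 1
16: none → 0
Total inversions: 8 + 7 + 7 + 6 + 5 + 4 + 3 + 2 + 1 + 0 = 43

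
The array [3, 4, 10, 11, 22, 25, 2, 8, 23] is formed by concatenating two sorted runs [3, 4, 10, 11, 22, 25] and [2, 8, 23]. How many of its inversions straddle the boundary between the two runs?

11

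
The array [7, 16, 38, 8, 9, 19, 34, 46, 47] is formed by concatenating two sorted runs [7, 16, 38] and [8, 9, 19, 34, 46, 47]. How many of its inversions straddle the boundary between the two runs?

6

Count, for every r in R, how many entries of L exceed r:
r = 8: 16, 38 → 2
r = 9: 16, 38 → 2
r = 19: 38 → 1
r = 34: 38 → 1
r = 46: none → 0
r = 47: none → 0
Cross-inversions: 2 + 2 + 1 + 1 + 0 + 0 = 6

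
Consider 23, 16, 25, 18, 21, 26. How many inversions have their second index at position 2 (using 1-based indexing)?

1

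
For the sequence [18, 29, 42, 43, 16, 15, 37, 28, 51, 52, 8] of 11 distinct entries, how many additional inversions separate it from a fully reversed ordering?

30 inversions short

Maximum inversions for 11 distinct elements is C(11, 2) = 11·10/2 = 55.
Current inversions — for each element, count later smaller elements:
18: 3
29: 4
42: 5
43: 5
16: 2
15: 1
37: 2
28: 1
51: 1
52: 1
8: 0
Current total: 3 + 4 + 5 + 5 + 2 + 1 + 2 + 1 + 1 + 1 + 0 = 25
Shortfall: 55 − 25 = 30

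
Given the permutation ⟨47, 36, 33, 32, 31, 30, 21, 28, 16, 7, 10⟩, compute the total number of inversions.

Count, for each position, how many later elements it exceeds:
47: 10
36: 9
33: 8
32: 7
31: 6
30: 5
21: 3
28: 3
16: 2
7: 0
10: 0
Sum: 10 + 9 + 8 + 7 + 6 + 5 + 3 + 3 + 2 + 0 + 0 = 53

53 out-of-order pairs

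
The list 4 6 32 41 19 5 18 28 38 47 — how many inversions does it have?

Count, for each position, how many later elements it exceeds:
4 → none → 0
6 → 5 → 1
32 → 19, 5, 18, 28 → 4
41 → 19, 5, 18, 28, 38 → 5
19 → 5, 18 → 2
5 → none → 0
18 → none → 0
28 → none → 0
38 → none → 0
47 → none → 0
Sum: 0 + 1 + 4 + 5 + 2 + 0 + 0 + 0 + 0 + 0 = 12

There are 12 inversions.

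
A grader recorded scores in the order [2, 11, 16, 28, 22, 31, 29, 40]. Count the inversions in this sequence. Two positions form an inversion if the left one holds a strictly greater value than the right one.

For each element, count later entries that are smaller:
2 → none → 0
11 → none → 0
16 → none → 0
28 → 22 → 1
22 → none → 0
31 → 29 → 1
29 → none → 0
40 → none → 0
Sum: 0 + 0 + 0 + 1 + 0 + 1 + 0 + 0 = 2

2 inversions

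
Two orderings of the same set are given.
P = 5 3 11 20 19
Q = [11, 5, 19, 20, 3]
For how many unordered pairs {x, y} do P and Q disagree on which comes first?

5 disagreeing pairs

Assign each item its position (1..5) in the first ordering, then rewrite the second ordering as that position sequence:
positions: 5→1, 3→2, 11→3, 20→4, 19→5
second ordering as positions: [3, 1, 5, 4, 2]
Discordant pairs = inversions in this position sequence.
3: 1, 2 → 2
1: 0
5: 4, 2 → 2
4: 2 → 1
2: 0
Total: 2 + 0 + 2 + 1 + 0 = 5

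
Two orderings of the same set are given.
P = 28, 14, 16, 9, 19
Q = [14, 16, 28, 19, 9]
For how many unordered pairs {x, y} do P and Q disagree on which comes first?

3 disagreeing pairs

Assign each item its position (1..5) in the first ordering, then rewrite the second ordering as that position sequence:
positions: 28→1, 14→2, 16→3, 9→4, 19→5
second ordering as positions: [2, 3, 1, 5, 4]
Discordant pairs = inversions in this position sequence.
2: 1 → 1
3: 1 → 1
1: 0
5: 4 → 1
4: 0
Total: 1 + 1 + 0 + 1 + 0 = 3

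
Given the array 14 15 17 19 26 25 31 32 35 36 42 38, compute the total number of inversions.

Sweep left to right; for each value list the smaller values that follow it:
14 → none → 0
15 → none → 0
17 → none → 0
19 → none → 0
26 → 25 → 1
25 → none → 0
31 → none → 0
32 → none → 0
35 → none → 0
36 → none → 0
42 → 38 → 1
38 → none → 0
Sum: 0 + 0 + 0 + 0 + 1 + 0 + 0 + 0 + 0 + 0 + 1 + 0 = 2

2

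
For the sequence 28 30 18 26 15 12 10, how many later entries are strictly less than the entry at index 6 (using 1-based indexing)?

1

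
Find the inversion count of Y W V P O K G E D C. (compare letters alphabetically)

Inversions: 45

Element-by-element contributions:
Y → W, V, P, O, K, G, E, D, C → 9
W → V, P, O, K, G, E, D, C → 8
V → P, O, K, G, E, D, C → 7
P → O, K, G, E, D, C → 6
O → K, G, E, D, C → 5
K → G, E, D, C → 4
G → E, D, C → 3
E → D, C → 2
D → C → 1
C → none → 0
Sum: 9 + 8 + 7 + 6 + 5 + 4 + 3 + 2 + 1 + 0 = 45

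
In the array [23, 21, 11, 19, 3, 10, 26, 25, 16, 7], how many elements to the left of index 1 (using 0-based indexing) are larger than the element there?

The element at index 1 is 21.
Elements before it: 23
Those larger than 21: 23

1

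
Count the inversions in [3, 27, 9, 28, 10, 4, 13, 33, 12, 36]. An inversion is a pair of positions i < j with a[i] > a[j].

For each element, count later entries that are smaller:
3: 0
27: 5
9: 1
28: 4
10: 1
4: 0
13: 1
33: 1
12: 0
36: 0
Sum: 0 + 5 + 1 + 4 + 1 + 0 + 1 + 1 + 0 + 0 = 13

There are 13 inversions.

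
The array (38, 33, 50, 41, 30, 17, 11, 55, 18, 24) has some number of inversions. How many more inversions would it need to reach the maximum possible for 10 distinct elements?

16

Maximum inversions for 10 distinct elements is C(10, 2) = 10·9/2 = 45.
Current inversions — for each element, count later smaller elements:
38: 6
33: 5
50: 6
41: 5
30: 4
17: 1
11: 0
55: 2
18: 0
24: 0
Current total: 6 + 5 + 6 + 5 + 4 + 1 + 0 + 2 + 0 + 0 = 29
Shortfall: 45 − 29 = 16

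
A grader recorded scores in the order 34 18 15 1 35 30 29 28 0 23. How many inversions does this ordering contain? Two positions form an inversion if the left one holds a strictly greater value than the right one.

Element-by-element contributions:
34 → 18, 15, 1, 30, 29, 28, 0, 23 → 8
18 → 15, 1, 0 → 3
15 → 1, 0 → 2
1 → 0 → 1
35 → 30, 29, 28, 0, 23 → 5
30 → 29, 28, 0, 23 → 4
29 → 28, 0, 23 → 3
28 → 0, 23 → 2
0 → none → 0
23 → none → 0
Sum: 8 + 3 + 2 + 1 + 5 + 4 + 3 + 2 + 0 + 0 = 28

28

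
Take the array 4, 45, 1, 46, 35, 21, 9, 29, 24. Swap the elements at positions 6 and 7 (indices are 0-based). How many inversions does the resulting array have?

There are 19 inversions.

Positions 6 and 7 hold 9 and 29; after swapping, the array is [4, 45, 1, 46, 35, 21, 29, 9, 24].
Sweep left to right; for each value list the smaller values that follow it:
4: 1
45: 6
1: 0
46: 5
35: 4
21: 1
29: 2
9: 0
24: 0
Sum: 1 + 6 + 0 + 5 + 4 + 1 + 2 + 0 + 0 = 19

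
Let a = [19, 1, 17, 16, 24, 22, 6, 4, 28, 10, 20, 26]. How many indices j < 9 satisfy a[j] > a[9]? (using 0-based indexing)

6

The element at index 9 is 10.
Elements before it: 19, 1, 17, 16, 24, 22, 6, 4, 28
Those larger than 10: 19, 17, 16, 24, 22, 28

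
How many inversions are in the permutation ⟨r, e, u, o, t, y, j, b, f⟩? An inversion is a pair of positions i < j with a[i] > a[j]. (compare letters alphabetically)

Out-of-order pairs: 22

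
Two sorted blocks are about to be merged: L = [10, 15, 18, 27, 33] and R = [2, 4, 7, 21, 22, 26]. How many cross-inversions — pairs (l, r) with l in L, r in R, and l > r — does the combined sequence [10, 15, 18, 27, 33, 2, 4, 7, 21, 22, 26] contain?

21

Count, for every r in R, how many entries of L exceed r:
r = 2: 10, 15, 18, 27, 33 → 5
r = 4: 10, 15, 18, 27, 33 → 5
r = 7: 10, 15, 18, 27, 33 → 5
r = 21: 27, 33 → 2
r = 22: 27, 33 → 2
r = 26: 27, 33 → 2
Cross-inversions: 5 + 5 + 5 + 2 + 2 + 2 = 21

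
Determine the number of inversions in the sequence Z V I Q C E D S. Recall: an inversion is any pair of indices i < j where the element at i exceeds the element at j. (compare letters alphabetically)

For each element, count later entries that are smaller:
Z: 7
V: 6
I: 3
Q: 3
C: 0
E: 1
D: 0
S: 0
Sum: 7 + 6 + 3 + 3 + 0 + 1 + 0 + 0 = 20

20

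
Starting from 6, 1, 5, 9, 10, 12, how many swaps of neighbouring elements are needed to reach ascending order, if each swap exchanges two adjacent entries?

Minimum adjacent swaps = number of inversions (each swap of adjacent out-of-order elements removes one inversion and no swap can remove more).
Count inversions — for each element, later elements that are smaller:
6: 1, 5 → 2
1: none → 0
5: none → 0
9: none → 0
10: none → 0
12: none → 0
Total inversions: 2 + 0 + 0 + 0 + 0 + 0 = 2

2 adjacent swaps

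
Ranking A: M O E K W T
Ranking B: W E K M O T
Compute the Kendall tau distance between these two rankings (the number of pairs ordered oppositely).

Assign each item its position (1..6) in the first ordering, then rewrite the second ordering as that position sequence:
positions: M→1, O→2, E→3, K→4, W→5, T→6
second ordering as positions: [5, 3, 4, 1, 2, 6]
Discordant pairs = inversions in this position sequence.
5: 3, 4, 1, 2 → 4
3: 1, 2 → 2
4: 1, 2 → 2
1: 0
2: 0
6: 0
Total: 4 + 2 + 2 + 0 + 0 + 0 = 8

8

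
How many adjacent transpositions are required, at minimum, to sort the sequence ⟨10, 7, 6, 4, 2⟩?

There are 10 adjacent swaps.

Minimum adjacent swaps = number of inversions (each swap of adjacent out-of-order elements removes one inversion and no swap can remove more).
Count inversions — for each element, later elements that are smaller:
10: 7, 6, 4, 2 → 4
7: 6, 4, 2 → 3
6: 4, 2 → 2
4: 2 → 1
2: none → 0
Total inversions: 4 + 3 + 2 + 1 + 0 = 10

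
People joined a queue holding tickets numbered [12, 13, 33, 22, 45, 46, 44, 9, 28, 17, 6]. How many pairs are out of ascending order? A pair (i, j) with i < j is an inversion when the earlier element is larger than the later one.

30 inversions

Count, for each position, how many later elements it exceeds:
12: 2
13: 2
33: 5
22: 3
45: 5
46: 5
44: 4
9: 1
28: 2
17: 1
6: 0
Sum: 2 + 2 + 5 + 3 + 5 + 5 + 4 + 1 + 2 + 1 + 0 = 30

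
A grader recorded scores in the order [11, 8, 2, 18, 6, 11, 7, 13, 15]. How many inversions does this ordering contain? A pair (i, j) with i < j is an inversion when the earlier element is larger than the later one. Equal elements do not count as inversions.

13

Count, for each position, how many later elements it exceeds:
11 → 8, 2, 6, 7 → 4
8 → 2, 6, 7 → 3
2 → none → 0
18 → 6, 11, 7, 13, 15 → 5
6 → none → 0
11 → 7 → 1
7 → none → 0
13 → none → 0
15 → none → 0
Sum: 4 + 3 + 0 + 5 + 0 + 1 + 0 + 0 + 0 = 13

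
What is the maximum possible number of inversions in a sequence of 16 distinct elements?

120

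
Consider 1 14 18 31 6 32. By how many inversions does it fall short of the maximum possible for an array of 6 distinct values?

12 inversions short

Maximum inversions for 6 distinct elements is C(6, 2) = 6·5/2 = 15.
Current inversions — for each element, count later smaller elements:
1: 0
14: 1
18: 1
31: 1
6: 0
32: 0
Current total: 0 + 1 + 1 + 1 + 0 + 0 = 3
Shortfall: 15 − 3 = 12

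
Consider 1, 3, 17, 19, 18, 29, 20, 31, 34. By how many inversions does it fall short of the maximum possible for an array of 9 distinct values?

34

Maximum inversions for 9 distinct elements is C(9, 2) = 9·8/2 = 36.
Current inversions — for each element, count later smaller elements:
1: 0
3: 0
17: 0
19: 1
18: 0
29: 1
20: 0
31: 0
34: 0
Current total: 0 + 0 + 0 + 1 + 0 + 1 + 0 + 0 + 0 = 2
Shortfall: 36 − 2 = 34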